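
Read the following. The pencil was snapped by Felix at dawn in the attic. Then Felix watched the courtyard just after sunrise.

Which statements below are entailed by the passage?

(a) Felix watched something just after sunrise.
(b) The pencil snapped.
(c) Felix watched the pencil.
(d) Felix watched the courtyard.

(a), (b), (d)

(a) Entailed — the original entails any weakening of itself; this just generalizes the patient.
(b) Entailed — 'Felix snapped the pencil' is causative; it entails the inchoative 'the pencil snapped'.
(c) Not entailed — Felix watched the courtyard, not the pencil; the pencil belongs to the snapping event.
(d) Entailed — this follows by dropping conjuncts from the watching event's description.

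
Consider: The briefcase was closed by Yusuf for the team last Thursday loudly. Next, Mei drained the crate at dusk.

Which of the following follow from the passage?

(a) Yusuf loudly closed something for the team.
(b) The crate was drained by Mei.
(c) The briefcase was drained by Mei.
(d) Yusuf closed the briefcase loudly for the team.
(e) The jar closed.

(a), (b), (d)

(a) Entailed — every conjunct here is already in the original closing event.
(b) Entailed — the original entails any weakening of itself; this just drops 'at dusk'.
(c) Not entailed — Mei drained the crate, not the briefcase; the briefcase belongs to the closing event.
(d) Entailed — this follows by dropping conjuncts from the closing event's description.
(e) Not entailed — the briefcase is what closed, not the jar.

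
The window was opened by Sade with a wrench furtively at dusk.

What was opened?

the window

'the window' marks the patient of the opening event.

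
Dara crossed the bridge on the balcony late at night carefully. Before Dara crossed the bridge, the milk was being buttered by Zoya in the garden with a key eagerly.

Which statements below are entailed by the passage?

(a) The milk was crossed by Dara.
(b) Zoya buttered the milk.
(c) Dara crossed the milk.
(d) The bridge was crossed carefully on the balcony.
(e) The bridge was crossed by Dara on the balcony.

(d), (e)

(a) Not entailed — Dara crossed the bridge, not the milk; the milk belongs to the buttering event.
(b) Not entailed — 'was buttering' is progressive on an accomplishment; it does not entail the completed 'buttered'.
(c) Not entailed — Dara crossed the bridge, not the milk; the milk belongs to the buttering event.
(d) Entailed — dropping 'late at night' and generalizing the agent leaves a sub-description the original still satisfies.
(e) Entailed — this follows by dropping conjuncts from the crossing event's description.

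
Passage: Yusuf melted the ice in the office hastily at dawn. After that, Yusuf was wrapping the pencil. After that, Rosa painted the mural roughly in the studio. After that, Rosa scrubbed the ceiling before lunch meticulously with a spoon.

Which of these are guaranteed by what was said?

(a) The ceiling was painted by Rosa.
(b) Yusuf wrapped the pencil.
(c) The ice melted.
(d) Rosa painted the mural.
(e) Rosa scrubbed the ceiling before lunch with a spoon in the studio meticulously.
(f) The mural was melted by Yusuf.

(c), (d)

(a) Not entailed — Rosa painted the mural, not the ceiling; the ceiling belongs to the scrubbing event.
(b) Not entailed — 'was wrapping' is progressive on an accomplishment; it does not entail the completed 'wrapped'.
(c) Entailed — 'Yusuf melted the ice' is causative; it entails the inchoative 'the ice melted'.
(d) Entailed — dropping 'roughly', 'in the studio' leaves a sub-description the original still satisfies.
(e) Not entailed — 'in the studio' adds information not in the original event.
(f) Not entailed — Yusuf melted the ice, not the mural; the mural belongs to the painting event.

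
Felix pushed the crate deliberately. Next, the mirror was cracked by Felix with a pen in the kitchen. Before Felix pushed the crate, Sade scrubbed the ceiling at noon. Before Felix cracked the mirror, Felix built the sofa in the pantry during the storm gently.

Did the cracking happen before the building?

The narrative orders the building before the cracking.

no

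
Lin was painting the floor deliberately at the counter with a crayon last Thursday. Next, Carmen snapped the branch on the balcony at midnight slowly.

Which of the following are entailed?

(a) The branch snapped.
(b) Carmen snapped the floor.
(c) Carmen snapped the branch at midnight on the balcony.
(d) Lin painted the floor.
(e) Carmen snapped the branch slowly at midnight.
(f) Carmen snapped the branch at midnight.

(a) Entailed — 'Carmen snapped the branch' is causative; it entails the inchoative 'the branch snapped'.
(b) Not entailed — Carmen snapped the branch, not the floor; the floor belongs to the painting event.
(c) Entailed — the original entails any weakening of itself; this just drops 'slowly'.
(d) Not entailed — 'was painting' is progressive on an accomplishment; it does not entail the completed 'painted'.
(e) Entailed — the original entails any weakening of itself; this just drops 'on the balcony'.
(f) Entailed — the original entails any weakening of itself; this just drops 'slowly', 'on the balcony'.

(a), (c), (e), (f)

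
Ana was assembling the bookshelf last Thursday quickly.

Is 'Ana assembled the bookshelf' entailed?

'was assembling' is progressive; for an accomplishment like 'assemble the bookshelf', it doesn't entail completion.

no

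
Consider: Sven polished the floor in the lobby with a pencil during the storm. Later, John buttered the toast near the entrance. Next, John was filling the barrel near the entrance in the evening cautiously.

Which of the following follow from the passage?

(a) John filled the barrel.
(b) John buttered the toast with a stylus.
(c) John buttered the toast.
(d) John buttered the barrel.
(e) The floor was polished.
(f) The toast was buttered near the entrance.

(c), (e), (f)

(a) Not entailed — 'was filling' is progressive on an accomplishment; it does not entail the completed 'filled'.
(b) Not entailed — 'with a stylus' adds information not in the original event.
(c) Entailed — this follows by dropping conjuncts from the buttering event's description.
(d) Not entailed — John buttered the toast, not the barrel; the barrel belongs to the filling event.
(e) Entailed — dropping 'with a pencil', 'during the storm', 'in the lobby' and generalizing the agent leaves a sub-description the original still satisfies.
(f) Entailed — generalizing the agent leaves a sub-description the original still satisfies.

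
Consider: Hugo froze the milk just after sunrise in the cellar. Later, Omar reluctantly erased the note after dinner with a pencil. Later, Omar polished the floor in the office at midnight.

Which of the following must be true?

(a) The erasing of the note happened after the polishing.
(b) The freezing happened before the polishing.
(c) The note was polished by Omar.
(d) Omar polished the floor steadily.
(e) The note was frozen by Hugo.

(b)

(a) Not entailed — the narrative places the erasing before the polishing, not after.
(b) Entailed — the narrative places the freezing before the polishing.
(c) Not entailed — Omar polished the floor, not the note; the note belongs to the erasing event.
(d) Not entailed — 'steadily' adds information not in the original event.
(e) Not entailed — Hugo froze the milk, not the note; the note belongs to the erasing event.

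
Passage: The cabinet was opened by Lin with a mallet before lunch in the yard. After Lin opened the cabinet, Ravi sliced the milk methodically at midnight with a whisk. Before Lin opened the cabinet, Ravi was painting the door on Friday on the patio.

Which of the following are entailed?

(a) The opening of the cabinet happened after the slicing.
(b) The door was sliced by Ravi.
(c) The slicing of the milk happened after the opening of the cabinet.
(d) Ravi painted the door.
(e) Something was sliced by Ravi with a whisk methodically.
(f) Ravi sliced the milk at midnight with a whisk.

(c), (e), (f)

(a) Not entailed — the narrative places the opening before the slicing, not after.
(b) Not entailed — Ravi sliced the milk, not the door; the door belongs to the painting event.
(c) Entailed — the narrative places the opening before the slicing.
(d) Not entailed — 'was painting' is progressive on an accomplishment; it does not entail the completed 'painted'.
(e) Entailed — every conjunct here is already in the original slicing event.
(f) Entailed — this follows by dropping conjuncts from the slicing event's description.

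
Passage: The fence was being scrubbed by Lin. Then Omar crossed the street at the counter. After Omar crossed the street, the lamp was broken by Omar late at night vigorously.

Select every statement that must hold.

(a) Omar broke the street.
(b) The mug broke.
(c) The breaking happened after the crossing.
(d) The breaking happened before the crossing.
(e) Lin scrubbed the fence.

(a) Not entailed — Omar broke the lamp, not the street; the street belongs to the crossing event.
(b) Not entailed — the lamp is what broke, not the mug.
(c) Entailed — the narrative places the crossing before the breaking.
(d) Not entailed — the narrative places the crossing before the breaking, not after.
(e) Entailed — 'scrub' is an activity; 'was scrubbing' entails that some scrubbing happened, so 'scrubbed' holds.

(c), (e)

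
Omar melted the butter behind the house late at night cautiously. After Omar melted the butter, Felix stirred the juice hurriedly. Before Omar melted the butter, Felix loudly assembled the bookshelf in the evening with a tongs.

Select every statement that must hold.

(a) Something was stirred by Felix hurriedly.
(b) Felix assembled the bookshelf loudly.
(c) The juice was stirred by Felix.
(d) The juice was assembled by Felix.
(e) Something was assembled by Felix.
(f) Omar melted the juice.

(a) Entailed — this follows by dropping conjuncts from the stirring event's description.
(b) Entailed — the original entails any weakening of itself; this just drops 'in the evening', 'with a tongs'.
(c) Entailed — every conjunct here is already in the original stirring event.
(d) Not entailed — Felix assembled the bookshelf, not the juice; the juice belongs to the stirring event.
(e) Entailed — dropping 'in the evening', 'with a tongs', 'loudly' and generalizing the patient leaves a sub-description the original still satisfies.
(f) Not entailed — Omar melted the butter, not the juice; the juice belongs to the stirring event.

(a), (b), (c), (e)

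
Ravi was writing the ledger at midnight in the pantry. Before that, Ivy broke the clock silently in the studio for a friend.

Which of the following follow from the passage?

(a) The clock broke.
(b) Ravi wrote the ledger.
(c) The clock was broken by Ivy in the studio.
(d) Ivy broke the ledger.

(a), (c)

(a) Entailed — 'Ivy broke the clock' is causative; it entails the inchoative 'the clock broke'.
(b) Not entailed — 'was writing' is progressive on an accomplishment; it does not entail the completed 'wrote'.
(c) Entailed — dropping 'silently', 'for a friend' leaves a sub-description the original still satisfies.
(d) Not entailed — Ivy broke the clock, not the ledger; the ledger belongs to the writing event.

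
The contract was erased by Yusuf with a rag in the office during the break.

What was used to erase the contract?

a rag

'with a rag' marks the instrument of the erasing event.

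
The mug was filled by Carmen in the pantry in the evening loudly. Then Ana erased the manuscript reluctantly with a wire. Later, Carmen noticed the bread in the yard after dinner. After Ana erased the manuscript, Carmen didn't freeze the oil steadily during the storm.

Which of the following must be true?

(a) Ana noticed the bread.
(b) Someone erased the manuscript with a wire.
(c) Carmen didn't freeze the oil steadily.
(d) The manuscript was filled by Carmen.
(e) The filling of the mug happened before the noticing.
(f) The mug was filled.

(b), (e), (f)

(a) Not entailed — the passage has Carmen noticing the bread, not Ana.
(b) Entailed — dropping 'reluctantly' and generalizing the agent leaves a sub-description the original still satisfies.
(c) Not entailed — dropping 'during the storm' under negation is not valid — the original leaves open that Carmen froze the oil some other way.
(d) Not entailed — Carmen filled the mug, not the manuscript; the manuscript belongs to the erasing event.
(e) Entailed — the narrative places the filling before the noticing.
(f) Entailed — the original entails any weakening of itself; this just drops 'in the evening', 'in the pantry', 'loudly' and generalizes the agent.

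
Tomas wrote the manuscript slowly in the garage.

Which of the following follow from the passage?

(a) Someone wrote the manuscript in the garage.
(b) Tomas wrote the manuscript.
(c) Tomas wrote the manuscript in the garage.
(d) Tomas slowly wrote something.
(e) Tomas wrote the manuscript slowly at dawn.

(a), (b), (c), (d)

(a) Entailed — every conjunct here is already in the original writing event.
(b) Entailed — every conjunct here is already in the original writing event.
(c) Entailed — the original entails any weakening of itself; this just drops 'slowly'.
(d) Entailed — every conjunct here is already in the original writing event.
(e) Not entailed — 'at dawn' adds information not in the original event.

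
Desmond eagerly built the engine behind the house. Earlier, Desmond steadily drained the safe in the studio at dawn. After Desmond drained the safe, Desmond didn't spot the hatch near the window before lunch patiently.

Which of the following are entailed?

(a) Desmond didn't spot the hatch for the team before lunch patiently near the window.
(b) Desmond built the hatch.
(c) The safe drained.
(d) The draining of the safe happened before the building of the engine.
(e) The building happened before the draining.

(a), (c), (d)

(a) Entailed — under negation, adding a further restriction is entailed: if no such spotting event occurred, none occurred for the team either.
(b) Not entailed — Desmond built the engine, not the hatch; the hatch belongs to the spotting event.
(c) Entailed — 'Desmond drained the safe' is causative; it entails the inchoative 'the safe drained'.
(d) Entailed — the narrative places the draining before the building.
(e) Not entailed — the narrative places the draining before the building, not after.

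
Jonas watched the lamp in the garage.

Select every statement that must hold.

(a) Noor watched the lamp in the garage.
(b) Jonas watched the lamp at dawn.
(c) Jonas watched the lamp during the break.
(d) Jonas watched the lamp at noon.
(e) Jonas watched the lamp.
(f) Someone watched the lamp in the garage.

(a) Not entailed — the passage has Jonas watching the lamp, not Noor.
(b) Not entailed — 'at dawn' adds information not in the original event.
(c) Not entailed — 'during the break' adds information not in the original event.
(d) Not entailed — 'at noon' adds information not in the original event.
(e) Entailed — every conjunct here is already in the original watching event.
(f) Entailed — every conjunct here is already in the original watching event.

(e), (f)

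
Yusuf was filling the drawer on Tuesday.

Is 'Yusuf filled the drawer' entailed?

'was filling' is progressive; for an accomplishment like 'fill the drawer', it doesn't entail completion.

no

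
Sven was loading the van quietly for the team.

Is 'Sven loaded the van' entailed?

'was loading' is progressive; for an accomplishment like 'load the van', it doesn't entail completion.

no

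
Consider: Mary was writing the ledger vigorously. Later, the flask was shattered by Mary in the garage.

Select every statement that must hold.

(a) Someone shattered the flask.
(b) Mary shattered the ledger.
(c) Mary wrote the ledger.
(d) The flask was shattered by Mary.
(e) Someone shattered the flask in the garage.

(a) Entailed — the original entails any weakening of itself; this just drops 'in the garage' and generalizes the agent.
(b) Not entailed — Mary shattered the flask, not the ledger; the ledger belongs to the writing event.
(c) Not entailed — 'was writing' is progressive on an accomplishment; it does not entail the completed 'wrote'.
(d) Entailed — every conjunct here is already in the original shattering event.
(e) Entailed — generalizing the agent leaves a sub-description the original still satisfies.

(a), (d), (e)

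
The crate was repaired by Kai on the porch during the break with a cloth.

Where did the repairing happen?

on the porch

'on the porch' marks the location of the repairing event.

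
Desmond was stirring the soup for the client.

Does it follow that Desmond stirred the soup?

'stir' is atelic; if Desmond was stirring the soup, then Desmond stirred the soup (for some time).

yes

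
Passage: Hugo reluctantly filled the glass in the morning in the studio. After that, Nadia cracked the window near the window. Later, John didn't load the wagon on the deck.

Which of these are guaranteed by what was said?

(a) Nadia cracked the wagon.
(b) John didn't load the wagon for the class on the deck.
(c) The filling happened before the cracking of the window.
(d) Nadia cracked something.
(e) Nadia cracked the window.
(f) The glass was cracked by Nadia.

(a) Not entailed — Nadia cracked the window, not the wagon; the wagon belongs to the loading event.
(b) Entailed — under negation, adding a further restriction is entailed: if no such loading event occurred, none occurred for the class either.
(c) Entailed — the narrative places the filling before the cracking.
(d) Entailed — dropping 'near the window' and generalizing the patient leaves a sub-description the original still satisfies.
(e) Entailed — every conjunct here is already in the original cracking event.
(f) Not entailed — Nadia cracked the window, not the glass; the glass belongs to the filling event.

(b), (c), (d), (e)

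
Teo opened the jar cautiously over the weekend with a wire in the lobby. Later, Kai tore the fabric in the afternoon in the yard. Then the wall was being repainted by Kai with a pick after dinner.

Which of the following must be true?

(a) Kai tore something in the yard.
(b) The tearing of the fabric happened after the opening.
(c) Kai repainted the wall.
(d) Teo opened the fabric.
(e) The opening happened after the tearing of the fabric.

(a), (b)

(a) Entailed — the original entails any weakening of itself; this just drops 'in the afternoon' and generalizes the patient.
(b) Entailed — the narrative places the opening before the tearing.
(c) Not entailed — 'was repainting' is progressive on an accomplishment; it does not entail the completed 'repainted'.
(d) Not entailed — Teo opened the jar, not the fabric; the fabric belongs to the tearing event.
(e) Not entailed — the narrative places the opening before the tearing, not after.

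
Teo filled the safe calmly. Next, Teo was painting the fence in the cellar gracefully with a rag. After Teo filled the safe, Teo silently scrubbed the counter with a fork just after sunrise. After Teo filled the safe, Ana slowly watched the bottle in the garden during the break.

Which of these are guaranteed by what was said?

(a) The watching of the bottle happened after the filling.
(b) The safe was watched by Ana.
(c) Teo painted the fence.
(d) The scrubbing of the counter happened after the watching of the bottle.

(a) Entailed — the narrative places the filling before the watching.
(b) Not entailed — Ana watched the bottle, not the safe; the safe belongs to the filling event.
(c) Not entailed — 'was painting' is progressive on an accomplishment; it does not entail the completed 'painted'.
(d) Not entailed — the narrative doesn't order the watching relative to the scrubbing.

(a)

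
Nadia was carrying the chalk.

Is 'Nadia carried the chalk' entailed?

'carry' is atelic; if Nadia was carrying the chalk, then Nadia carried the chalk (for some time).

yes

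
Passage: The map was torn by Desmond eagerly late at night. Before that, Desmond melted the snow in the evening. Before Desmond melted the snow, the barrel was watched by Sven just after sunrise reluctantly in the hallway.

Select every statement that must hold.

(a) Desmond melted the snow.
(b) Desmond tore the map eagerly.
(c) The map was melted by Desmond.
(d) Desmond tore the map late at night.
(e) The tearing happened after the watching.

(a) Entailed — every conjunct here is already in the original melting event.
(b) Entailed — the original entails any weakening of itself; this just drops 'late at night'.
(c) Not entailed — Desmond melted the snow, not the map; the map belongs to the tearing event.
(d) Entailed — this follows by dropping conjuncts from the tearing event's description.
(e) Entailed — the narrative places the watching before the tearing.

(a), (b), (d), (e)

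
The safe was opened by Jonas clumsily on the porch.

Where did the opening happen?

on the porch

'on the porch' marks the location of the opening event.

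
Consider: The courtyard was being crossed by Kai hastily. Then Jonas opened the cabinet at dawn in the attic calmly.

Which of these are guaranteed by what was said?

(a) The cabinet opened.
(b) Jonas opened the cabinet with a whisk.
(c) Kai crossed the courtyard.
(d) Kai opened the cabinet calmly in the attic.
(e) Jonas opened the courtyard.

(a) Entailed — 'Jonas opened the cabinet' is causative; it entails the inchoative 'the cabinet opened'.
(b) Not entailed — 'with a whisk' adds information not in the original event.
(c) Not entailed — 'was crossing' is progressive on an accomplishment; it does not entail the completed 'crossed'.
(d) Not entailed — the passage has Jonas opening the cabinet, not Kai.
(e) Not entailed — Jonas opened the cabinet, not the courtyard; the courtyard belongs to the crossing event.

(a)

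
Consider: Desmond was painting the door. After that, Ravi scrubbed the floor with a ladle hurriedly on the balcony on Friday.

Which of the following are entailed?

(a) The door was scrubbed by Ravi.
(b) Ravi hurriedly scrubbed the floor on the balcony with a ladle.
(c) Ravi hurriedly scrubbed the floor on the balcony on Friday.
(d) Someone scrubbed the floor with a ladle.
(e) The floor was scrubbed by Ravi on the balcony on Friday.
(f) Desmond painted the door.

(b), (c), (d), (e)

(a) Not entailed — Ravi scrubbed the floor, not the door; the door belongs to the painting event.
(b) Entailed — every conjunct here is already in the original scrubbing event.
(c) Entailed — every conjunct here is already in the original scrubbing event.
(d) Entailed — every conjunct here is already in the original scrubbing event.
(e) Entailed — dropping 'hurriedly', 'with a ladle' leaves a sub-description the original still satisfies.
(f) Not entailed — 'was painting' is progressive on an accomplishment; it does not entail the completed 'painted'.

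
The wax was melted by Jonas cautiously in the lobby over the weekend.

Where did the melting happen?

in the lobby

'in the lobby' marks the location of the melting event.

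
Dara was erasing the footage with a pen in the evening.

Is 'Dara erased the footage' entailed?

'was erasing' is progressive; for an accomplishment like 'erase the footage', it doesn't entail completion.

no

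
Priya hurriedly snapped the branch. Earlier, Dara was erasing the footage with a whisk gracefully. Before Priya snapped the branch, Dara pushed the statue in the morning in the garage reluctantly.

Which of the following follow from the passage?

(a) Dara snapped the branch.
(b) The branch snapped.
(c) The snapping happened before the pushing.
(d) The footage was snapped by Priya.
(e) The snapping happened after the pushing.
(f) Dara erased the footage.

(a) Not entailed — the passage has Priya snapping the branch, not Dara.
(b) Entailed — 'Priya snapped the branch' is causative; it entails the inchoative 'the branch snapped'.
(c) Not entailed — the narrative places the pushing before the snapping, not after.
(d) Not entailed — Priya snapped the branch, not the footage; the footage belongs to the erasing event.
(e) Entailed — the narrative places the pushing before the snapping.
(f) Not entailed — 'was erasing' is progressive on an accomplishment; it does not entail the completed 'erased'.

(b), (e)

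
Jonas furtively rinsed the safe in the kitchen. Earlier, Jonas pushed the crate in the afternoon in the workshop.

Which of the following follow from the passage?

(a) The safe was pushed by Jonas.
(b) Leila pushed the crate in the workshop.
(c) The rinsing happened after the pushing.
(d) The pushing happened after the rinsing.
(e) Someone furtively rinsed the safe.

(c), (e)

(a) Not entailed — Jonas pushed the crate, not the safe; the safe belongs to the rinsing event.
(b) Not entailed — the passage has Jonas pushing the crate, not Leila.
(c) Entailed — the narrative places the pushing before the rinsing.
(d) Not entailed — the narrative places the pushing before the rinsing, not after.
(e) Entailed — the original entails any weakening of itself; this just drops 'in the kitchen' and generalizes the agent.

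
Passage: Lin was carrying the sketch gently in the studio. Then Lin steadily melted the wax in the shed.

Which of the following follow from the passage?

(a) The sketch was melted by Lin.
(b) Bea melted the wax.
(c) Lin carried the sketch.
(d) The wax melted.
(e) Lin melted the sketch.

(c), (d)

(a) Not entailed — Lin melted the wax, not the sketch; the sketch belongs to the carrying event.
(b) Not entailed — the passage has Lin melting the wax, not Bea.
(c) Entailed — 'carry' is an activity; 'was carrying' entails that some carrying happened, so 'carried' holds.
(d) Entailed — 'Lin melted the wax' is causative; it entails the inchoative 'the wax melted'.
(e) Not entailed — Lin melted the wax, not the sketch; the sketch belongs to the carrying event.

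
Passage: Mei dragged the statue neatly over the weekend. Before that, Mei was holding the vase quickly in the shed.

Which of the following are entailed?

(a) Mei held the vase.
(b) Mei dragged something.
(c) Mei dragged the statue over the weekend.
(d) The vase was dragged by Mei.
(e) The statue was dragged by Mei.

(a) Entailed — 'hold' is an activity; 'was holding' entails that some holding happened, so 'held' holds.
(b) Entailed — the original entails any weakening of itself; this just drops 'neatly', 'over the weekend' and generalizes the patient.
(c) Entailed — every conjunct here is already in the original dragging event.
(d) Not entailed — Mei dragged the statue, not the vase; the vase belongs to the holding event.
(e) Entailed — every conjunct here is already in the original dragging event.

(a), (b), (c), (e)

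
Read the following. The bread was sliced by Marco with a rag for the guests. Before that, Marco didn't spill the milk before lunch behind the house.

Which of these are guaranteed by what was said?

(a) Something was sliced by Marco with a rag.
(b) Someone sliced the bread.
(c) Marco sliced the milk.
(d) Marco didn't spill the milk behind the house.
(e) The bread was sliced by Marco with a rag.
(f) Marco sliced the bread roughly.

(a) Entailed — the original entails any weakening of itself; this just drops 'for the guests' and generalizes the patient.
(b) Entailed — the original entails any weakening of itself; this just drops 'with a rag', 'for the guests' and generalizes the agent.
(c) Not entailed — Marco sliced the bread, not the milk; the milk belongs to the spilling event.
(d) Not entailed — dropping 'before lunch' under negation is not valid — the original leaves open that Marco spilled the milk some other way.
(e) Entailed — this follows by dropping conjuncts from the slicing event's description.
(f) Not entailed — 'roughly' adds information not in the original event.

(a), (b), (e)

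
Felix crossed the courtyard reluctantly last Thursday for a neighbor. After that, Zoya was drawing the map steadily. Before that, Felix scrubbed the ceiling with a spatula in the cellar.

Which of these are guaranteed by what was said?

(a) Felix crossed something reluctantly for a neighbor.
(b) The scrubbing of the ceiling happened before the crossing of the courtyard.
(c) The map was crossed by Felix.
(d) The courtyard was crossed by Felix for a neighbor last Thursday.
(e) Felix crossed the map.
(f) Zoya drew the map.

(a), (d)

(a) Entailed — this follows by dropping conjuncts from the crossing event's description.
(b) Not entailed — the narrative doesn't order the scrubbing relative to the crossing.
(c) Not entailed — Felix crossed the courtyard, not the map; the map belongs to the drawing event.
(d) Entailed — dropping 'reluctantly' leaves a sub-description the original still satisfies.
(e) Not entailed — Felix crossed the courtyard, not the map; the map belongs to the drawing event.
(f) Not entailed — 'was drawing' is progressive on an accomplishment; it does not entail the completed 'drew'.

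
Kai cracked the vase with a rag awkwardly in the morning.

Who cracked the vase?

Kai

'Kai' marks the agent of the cracking event.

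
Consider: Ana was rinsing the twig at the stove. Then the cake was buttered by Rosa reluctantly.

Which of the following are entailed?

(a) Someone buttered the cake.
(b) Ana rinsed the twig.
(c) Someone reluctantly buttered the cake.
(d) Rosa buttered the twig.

(a) Entailed — this follows by dropping conjuncts from the buttering event's description.
(b) Entailed — 'rinse' is an activity; 'was rinsing' entails that some rinsing happened, so 'rinsed' holds.
(c) Entailed — every conjunct here is already in the original buttering event.
(d) Not entailed — Rosa buttered the cake, not the twig; the twig belongs to the rinsing event.

(a), (b), (c)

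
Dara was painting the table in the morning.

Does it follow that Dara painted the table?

no

'was painting' is progressive; for an accomplishment like 'paint the table', it doesn't entail completion.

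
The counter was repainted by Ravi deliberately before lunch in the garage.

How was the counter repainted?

deliberately

'deliberately' marks the manner of the repainting event.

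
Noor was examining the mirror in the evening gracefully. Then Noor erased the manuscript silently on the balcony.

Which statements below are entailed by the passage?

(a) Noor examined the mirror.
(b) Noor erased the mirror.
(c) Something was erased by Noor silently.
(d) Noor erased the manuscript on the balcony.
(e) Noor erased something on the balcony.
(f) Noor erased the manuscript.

(a) Entailed — 'examine' is an activity; 'was examining' entails that some examining happened, so 'examined' holds.
(b) Not entailed — Noor erased the manuscript, not the mirror; the mirror belongs to the examining event.
(c) Entailed — dropping 'on the balcony' and generalizing the patient leaves a sub-description the original still satisfies.
(d) Entailed — every conjunct here is already in the original erasing event.
(e) Entailed — this follows by dropping conjuncts from the erasing event's description.
(f) Entailed — dropping 'silently', 'on the balcony' leaves a sub-description the original still satisfies.

(a), (c), (d), (e), (f)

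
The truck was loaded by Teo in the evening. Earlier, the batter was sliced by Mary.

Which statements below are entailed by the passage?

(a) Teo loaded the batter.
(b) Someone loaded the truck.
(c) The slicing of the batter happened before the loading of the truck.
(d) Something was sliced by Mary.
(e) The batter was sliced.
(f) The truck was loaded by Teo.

(a) Not entailed — Teo loaded the truck, not the batter; the batter belongs to the slicing event.
(b) Entailed — the original entails any weakening of itself; this just drops 'in the evening' and generalizes the agent.
(c) Entailed — the narrative places the slicing before the loading.
(d) Entailed — the original entails any weakening of itself; this just generalizes the patient.
(e) Entailed — every conjunct here is already in the original slicing event.
(f) Entailed — dropping 'in the evening' leaves a sub-description the original still satisfies.

(b), (c), (d), (e), (f)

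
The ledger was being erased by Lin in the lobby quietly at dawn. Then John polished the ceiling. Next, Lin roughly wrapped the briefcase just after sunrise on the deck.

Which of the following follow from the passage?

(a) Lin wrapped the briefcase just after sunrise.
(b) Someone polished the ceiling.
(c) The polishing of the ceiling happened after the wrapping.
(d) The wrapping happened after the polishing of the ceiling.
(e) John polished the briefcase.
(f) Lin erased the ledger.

(a), (b), (d)

(a) Entailed — dropping 'roughly', 'on the deck' leaves a sub-description the original still satisfies.
(b) Entailed — generalizing the agent leaves a sub-description the original still satisfies.
(c) Not entailed — the narrative places the polishing before the wrapping, not after.
(d) Entailed — the narrative places the polishing before the wrapping.
(e) Not entailed — John polished the ceiling, not the briefcase; the briefcase belongs to the wrapping event.
(f) Not entailed — 'was erasing' is progressive on an accomplishment; it does not entail the completed 'erased'.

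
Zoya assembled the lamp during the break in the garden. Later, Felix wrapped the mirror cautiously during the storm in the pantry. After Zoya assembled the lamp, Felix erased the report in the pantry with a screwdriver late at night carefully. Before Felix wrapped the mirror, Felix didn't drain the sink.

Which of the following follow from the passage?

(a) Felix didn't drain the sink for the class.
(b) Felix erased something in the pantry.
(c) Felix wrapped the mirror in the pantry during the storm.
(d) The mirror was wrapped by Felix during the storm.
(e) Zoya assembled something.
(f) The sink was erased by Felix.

(a), (b), (c), (d), (e)

(a) Entailed — under negation, adding a further restriction is entailed: if no such draining event occurred, none occurred for the class either.
(b) Entailed — every conjunct here is already in the original erasing event.
(c) Entailed — the original entails any weakening of itself; this just drops 'cautiously'.
(d) Entailed — dropping 'in the pantry', 'cautiously' leaves a sub-description the original still satisfies.
(e) Entailed — every conjunct here is already in the original assembling event.
(f) Not entailed — Felix erased the report, not the sink; the sink belongs to the draining event.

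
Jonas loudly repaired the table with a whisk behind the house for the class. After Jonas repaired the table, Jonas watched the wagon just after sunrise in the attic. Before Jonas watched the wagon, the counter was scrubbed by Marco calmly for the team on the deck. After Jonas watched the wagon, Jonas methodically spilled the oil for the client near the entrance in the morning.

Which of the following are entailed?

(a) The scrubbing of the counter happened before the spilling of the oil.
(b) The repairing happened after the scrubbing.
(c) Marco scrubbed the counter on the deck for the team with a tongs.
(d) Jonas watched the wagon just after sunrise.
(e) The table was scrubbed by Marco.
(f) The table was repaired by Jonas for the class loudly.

(a), (d), (f)

(a) Entailed — the narrative places the scrubbing before the spilling.
(b) Not entailed — the narrative doesn't order the scrubbing relative to the repairing.
(c) Not entailed — 'with a tongs' adds information not in the original event.
(d) Entailed — this follows by dropping conjuncts from the watching event's description.
(e) Not entailed — Marco scrubbed the counter, not the table; the table belongs to the repairing event.
(f) Entailed — the original entails any weakening of itself; this just drops 'with a whisk', 'behind the house'.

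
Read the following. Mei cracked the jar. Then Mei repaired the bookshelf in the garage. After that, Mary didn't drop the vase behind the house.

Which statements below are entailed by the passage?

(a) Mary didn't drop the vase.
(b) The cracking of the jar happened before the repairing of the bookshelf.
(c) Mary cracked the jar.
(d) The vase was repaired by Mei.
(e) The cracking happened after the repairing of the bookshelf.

(b)

(a) Not entailed — dropping 'behind the house' under negation is not valid — the original leaves open that Mary dropped the vase some other way.
(b) Entailed — the narrative places the cracking before the repairing.
(c) Not entailed — the passage has Mei cracking the jar, not Mary.
(d) Not entailed — Mei repaired the bookshelf, not the vase; the vase belongs to the dropping event.
(e) Not entailed — the narrative places the cracking before the repairing, not after.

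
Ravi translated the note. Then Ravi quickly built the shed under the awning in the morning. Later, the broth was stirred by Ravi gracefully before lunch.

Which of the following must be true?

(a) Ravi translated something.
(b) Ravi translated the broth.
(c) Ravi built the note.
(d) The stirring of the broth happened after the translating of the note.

(a) Entailed — every conjunct here is already in the original translating event.
(b) Not entailed — Ravi translated the note, not the broth; the broth belongs to the stirring event.
(c) Not entailed — Ravi built the shed, not the note; the note belongs to the translating event.
(d) Entailed — the narrative places the translating before the stirring.

(a), (d)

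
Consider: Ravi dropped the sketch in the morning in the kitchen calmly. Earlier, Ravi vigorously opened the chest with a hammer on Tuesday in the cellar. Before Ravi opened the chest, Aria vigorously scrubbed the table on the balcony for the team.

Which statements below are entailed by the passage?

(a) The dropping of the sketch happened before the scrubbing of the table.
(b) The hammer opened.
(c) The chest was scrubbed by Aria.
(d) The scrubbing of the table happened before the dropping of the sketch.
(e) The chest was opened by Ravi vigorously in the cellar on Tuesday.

(a) Not entailed — the narrative places the scrubbing before the dropping, not after.
(b) Not entailed — the chest is what opened, not the hammer.
(c) Not entailed — Aria scrubbed the table, not the chest; the chest belongs to the opening event.
(d) Entailed — the narrative places the scrubbing before the dropping.
(e) Entailed — every conjunct here is already in the original opening event.

(d), (e)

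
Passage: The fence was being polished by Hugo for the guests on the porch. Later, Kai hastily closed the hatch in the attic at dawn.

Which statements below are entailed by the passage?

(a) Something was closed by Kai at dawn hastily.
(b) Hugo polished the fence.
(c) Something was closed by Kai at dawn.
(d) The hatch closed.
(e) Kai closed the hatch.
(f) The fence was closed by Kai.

(a), (b), (c), (d), (e)

(a) Entailed — the original entails any weakening of itself; this just drops 'in the attic' and generalizes the patient.
(b) Entailed — 'polish' is an activity; 'was polishing' entails that some polishing happened, so 'polished' holds.
(c) Entailed — every conjunct here is already in the original closing event.
(d) Entailed — 'Kai closed the hatch' is causative; it entails the inchoative 'the hatch closed'.
(e) Entailed — every conjunct here is already in the original closing event.
(f) Not entailed — Kai closed the hatch, not the fence; the fence belongs to the polishing event.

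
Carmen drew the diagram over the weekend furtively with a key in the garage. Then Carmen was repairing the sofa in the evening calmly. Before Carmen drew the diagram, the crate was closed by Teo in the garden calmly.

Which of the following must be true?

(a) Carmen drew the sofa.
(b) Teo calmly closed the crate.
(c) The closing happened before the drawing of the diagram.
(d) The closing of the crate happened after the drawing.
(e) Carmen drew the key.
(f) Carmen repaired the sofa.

(b), (c)

(a) Not entailed — Carmen drew the diagram, not the sofa; the sofa belongs to the repairing event.
(b) Entailed — every conjunct here is already in the original closing event.
(c) Entailed — the narrative places the closing before the drawing.
(d) Not entailed — the narrative places the closing before the drawing, not after.
(e) Not entailed — the key is the instrument, not what was drawn.
(f) Not entailed — 'was repairing' is progressive on an accomplishment; it does not entail the completed 'repaired'.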